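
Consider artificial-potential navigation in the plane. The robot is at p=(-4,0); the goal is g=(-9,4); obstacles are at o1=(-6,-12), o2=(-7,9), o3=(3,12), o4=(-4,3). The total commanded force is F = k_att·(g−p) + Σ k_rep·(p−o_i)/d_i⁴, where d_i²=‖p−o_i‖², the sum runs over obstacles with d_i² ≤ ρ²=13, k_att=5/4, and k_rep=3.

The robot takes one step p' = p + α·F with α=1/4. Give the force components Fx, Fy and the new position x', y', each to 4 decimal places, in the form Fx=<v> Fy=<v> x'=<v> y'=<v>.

Fx=-6.2500 Fy=4.8889 x'=-5.5625 y'=1.2222

F_att = 5/4·(g−p) = 5/4·(-5,4) = (-6.2500,5.0000)
o1: d²=148 > ρ²=13 → inactive
o2: d²=90 > ρ²=13 → inactive
o3: d²=193 > ρ²=13 → inactive
o4: d²=9 ≤ ρ²=13; F_rep = 3·(0,-3)/9² = (0.0000,-0.1111)
F = F_att + ΣF_rep = (-6.2500,4.8889)
p' = p + 1/4·F = (-5.5625,1.2222)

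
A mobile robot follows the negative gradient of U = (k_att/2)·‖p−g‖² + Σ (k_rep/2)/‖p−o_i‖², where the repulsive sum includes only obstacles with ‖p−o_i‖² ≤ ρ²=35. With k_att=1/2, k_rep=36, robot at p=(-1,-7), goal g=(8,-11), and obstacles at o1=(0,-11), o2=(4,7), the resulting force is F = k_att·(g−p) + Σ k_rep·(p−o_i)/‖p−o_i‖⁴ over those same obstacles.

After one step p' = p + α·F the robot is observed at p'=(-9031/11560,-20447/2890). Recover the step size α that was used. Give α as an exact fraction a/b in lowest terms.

F_att = 1/2·(g−p) = 1/2·(9,-4) = (4.5000,-2.0000)
o1: d²=17 ≤ ρ²=35; F_rep = 36·(-1,4)/17² = (-0.1246,0.4983)
o2: d²=221 > ρ²=35 → inactive
F = F_att + ΣF_rep = (4.3754,-1.5017)
Δp = p'−p = (0.2188,-0.0751); α = Δx/Fx = (2529/11560) / (2529/578) = 1/20
check: Δy/Fy = (-217/2890) / (-434/289) = 1/20 ✓

α = 1/20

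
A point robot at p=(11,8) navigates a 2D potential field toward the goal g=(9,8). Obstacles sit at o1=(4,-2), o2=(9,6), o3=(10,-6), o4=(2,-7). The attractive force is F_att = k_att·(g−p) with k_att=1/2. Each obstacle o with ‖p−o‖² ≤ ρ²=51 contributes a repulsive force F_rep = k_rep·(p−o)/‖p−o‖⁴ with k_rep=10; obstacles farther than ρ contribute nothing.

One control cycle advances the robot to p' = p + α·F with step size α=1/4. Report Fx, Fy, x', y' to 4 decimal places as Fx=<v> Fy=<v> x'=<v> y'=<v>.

F_att = 1/2·(g−p) = 1/2·(-2,0) = (-1.0000,0.0000)
o1: d²=149 > ρ²=51 → inactive
o2: d²=8 ≤ ρ²=51; F_rep = 10·(2,2)/8² = (0.3125,0.3125)
o3: d²=197 > ρ²=51 → inactive
o4: d²=306 > ρ²=51 → inactive
F = F_att + ΣF_rep = (-0.6875,0.3125)
p' = p + 1/4·F = (10.8281,8.0781)

Fx=-0.6875 Fy=0.3125 x'=10.8281 y'=8.0781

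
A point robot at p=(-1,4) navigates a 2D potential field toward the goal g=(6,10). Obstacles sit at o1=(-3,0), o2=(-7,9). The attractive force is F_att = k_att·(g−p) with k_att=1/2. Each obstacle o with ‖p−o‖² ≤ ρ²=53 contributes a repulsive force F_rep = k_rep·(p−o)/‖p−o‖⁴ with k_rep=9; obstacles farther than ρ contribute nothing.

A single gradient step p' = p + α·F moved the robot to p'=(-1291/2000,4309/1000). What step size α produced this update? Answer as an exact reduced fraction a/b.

F_att = 1/2·(g−p) = 1/2·(7,6) = (3.5000,3.0000)
o1: d²=20 ≤ ρ²=53; F_rep = 9·(2,4)/20² = (0.0450,0.0900)
o2: d²=61 > ρ²=53 → inactive
F = F_att + ΣF_rep = (3.5450,3.0900)
Δp = p'−p = (0.3545,0.3090); α = Δx/Fx = (709/2000) / (709/200) = 1/10
check: Δy/Fy = (309/1000) / (309/100) = 1/10 ✓

α = 1/10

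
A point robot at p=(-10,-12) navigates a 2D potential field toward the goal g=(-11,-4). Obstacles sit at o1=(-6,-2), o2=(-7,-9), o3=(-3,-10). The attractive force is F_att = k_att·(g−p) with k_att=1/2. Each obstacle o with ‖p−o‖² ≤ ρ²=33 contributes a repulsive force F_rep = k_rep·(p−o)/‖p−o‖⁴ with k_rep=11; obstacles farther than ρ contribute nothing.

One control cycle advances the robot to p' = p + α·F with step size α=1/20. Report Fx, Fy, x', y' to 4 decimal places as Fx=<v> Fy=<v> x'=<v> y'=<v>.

Fx=-0.6019 Fy=3.8981 x'=-10.0301 y'=-11.8051

F_att = 1/2·(g−p) = 1/2·(-1,8) = (-0.5000,4.0000)
o1: d²=116 > ρ²=33 → inactive
o2: d²=18 ≤ ρ²=33; F_rep = 11·(-3,-3)/18² = (-0.1019,-0.1019)
o3: d²=53 > ρ²=33 → inactive
F = F_att + ΣF_rep = (-0.6019,3.8981)
p' = p + 1/20·F = (-10.0301,-11.8051)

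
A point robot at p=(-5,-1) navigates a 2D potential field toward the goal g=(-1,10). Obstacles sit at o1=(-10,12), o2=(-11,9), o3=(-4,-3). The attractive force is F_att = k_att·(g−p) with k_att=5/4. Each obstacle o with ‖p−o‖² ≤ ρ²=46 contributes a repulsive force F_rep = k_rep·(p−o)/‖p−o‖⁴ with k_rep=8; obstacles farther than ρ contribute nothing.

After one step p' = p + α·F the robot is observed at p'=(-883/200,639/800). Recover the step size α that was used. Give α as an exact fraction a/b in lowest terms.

α = 1/8

F_att = 5/4·(g−p) = 5/4·(4,11) = (5.0000,13.7500)
o1: d²=194 > ρ²=46 → inactive
o2: d²=136 > ρ²=46 → inactive
o3: d²=5 ≤ ρ²=46; F_rep = 8·(-1,2)/5² = (-0.3200,0.6400)
F = F_att + ΣF_rep = (4.6800,14.3900)
Δp = p'−p = (0.5850,1.7988); α = Δx/Fx = (117/200) / (117/25) = 1/8
check: Δy/Fy = (1439/800) / (1439/100) = 1/8 ✓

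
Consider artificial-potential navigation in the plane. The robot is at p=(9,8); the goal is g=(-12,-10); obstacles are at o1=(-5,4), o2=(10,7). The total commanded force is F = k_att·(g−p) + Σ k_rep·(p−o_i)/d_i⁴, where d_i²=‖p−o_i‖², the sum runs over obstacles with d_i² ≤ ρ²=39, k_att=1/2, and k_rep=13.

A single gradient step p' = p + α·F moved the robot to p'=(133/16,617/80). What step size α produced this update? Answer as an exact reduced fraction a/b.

F_att = 1/2·(g−p) = 1/2·(-21,-18) = (-10.5000,-9.0000)
o1: d²=212 > ρ²=39 → inactive
o2: d²=2 ≤ ρ²=39; F_rep = 13·(-1,1)/2² = (-3.2500,3.2500)
F = F_att + ΣF_rep = (-13.7500,-5.7500)
Δp = p'−p = (-0.6875,-0.2875); α = Δx/Fx = (-11/16) / (-55/4) = 1/20
check: Δy/Fy = (-23/80) / (-23/4) = 1/20 ✓

α = 1/20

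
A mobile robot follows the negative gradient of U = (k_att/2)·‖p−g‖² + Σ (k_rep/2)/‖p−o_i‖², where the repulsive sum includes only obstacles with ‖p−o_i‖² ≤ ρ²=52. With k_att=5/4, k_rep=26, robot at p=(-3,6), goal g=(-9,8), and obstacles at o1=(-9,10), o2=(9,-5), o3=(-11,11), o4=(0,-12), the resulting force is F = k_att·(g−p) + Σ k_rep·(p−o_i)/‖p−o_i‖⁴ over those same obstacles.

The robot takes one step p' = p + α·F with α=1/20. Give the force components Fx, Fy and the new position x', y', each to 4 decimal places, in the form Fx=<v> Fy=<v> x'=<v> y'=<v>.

Fx=-7.4423 Fy=2.4615 x'=-3.3721 y'=6.1231

F_att = 5/4·(g−p) = 5/4·(-6,2) = (-7.5000,2.5000)
o1: d²=52 ≤ ρ²=52; F_rep = 26·(6,-4)/52² = (0.0577,-0.0385)
o2: d²=265 > ρ²=52 → inactive
o3: d²=89 > ρ²=52 → inactive
o4: d²=333 > ρ²=52 → inactive
F = F_att + ΣF_rep = (-7.4423,2.4615)
p' = p + 1/20·F = (-3.3721,6.1231)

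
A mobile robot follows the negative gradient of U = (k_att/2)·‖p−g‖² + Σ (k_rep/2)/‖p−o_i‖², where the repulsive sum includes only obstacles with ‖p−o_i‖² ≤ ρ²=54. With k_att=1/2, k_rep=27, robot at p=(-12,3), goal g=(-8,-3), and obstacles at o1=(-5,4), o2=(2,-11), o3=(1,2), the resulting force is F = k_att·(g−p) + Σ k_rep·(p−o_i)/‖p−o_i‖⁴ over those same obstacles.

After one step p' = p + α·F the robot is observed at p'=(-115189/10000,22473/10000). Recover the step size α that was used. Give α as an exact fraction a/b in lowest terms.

F_att = 1/2·(g−p) = 1/2·(4,-6) = (2.0000,-3.0000)
o1: d²=50 ≤ ρ²=54; F_rep = 27·(-7,-1)/50² = (-0.0756,-0.0108)
o2: d²=392 > ρ²=54 → inactive
o3: d²=170 > ρ²=54 → inactive
F = F_att + ΣF_rep = (1.9244,-3.0108)
Δp = p'−p = (0.4811,-0.7527); α = Δx/Fx = (4811/10000) / (4811/2500) = 1/4
check: Δy/Fy = (-7527/10000) / (-7527/2500) = 1/4 ✓

α = 1/4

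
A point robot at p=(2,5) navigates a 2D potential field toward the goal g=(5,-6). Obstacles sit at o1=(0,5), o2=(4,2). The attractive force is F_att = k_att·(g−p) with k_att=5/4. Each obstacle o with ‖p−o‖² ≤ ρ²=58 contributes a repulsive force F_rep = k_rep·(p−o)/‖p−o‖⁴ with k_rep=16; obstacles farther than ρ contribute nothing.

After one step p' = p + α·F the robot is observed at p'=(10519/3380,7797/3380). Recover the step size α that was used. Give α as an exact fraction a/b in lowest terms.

F_att = 5/4·(g−p) = 5/4·(3,-11) = (3.7500,-13.7500)
o1: d²=4 ≤ ρ²=58; F_rep = 16·(2,0)/4² = (2.0000,0.0000)
o2: d²=13 ≤ ρ²=58; F_rep = 16·(-2,3)/13² = (-0.1893,0.2840)
F = F_att + ΣF_rep = (5.5607,-13.4660)
Δp = p'−p = (1.1121,-2.6932); α = Δx/Fx = (3759/3380) / (3759/676) = 1/5
check: Δy/Fy = (-9103/3380) / (-9103/676) = 1/5 ✓

α = 1/5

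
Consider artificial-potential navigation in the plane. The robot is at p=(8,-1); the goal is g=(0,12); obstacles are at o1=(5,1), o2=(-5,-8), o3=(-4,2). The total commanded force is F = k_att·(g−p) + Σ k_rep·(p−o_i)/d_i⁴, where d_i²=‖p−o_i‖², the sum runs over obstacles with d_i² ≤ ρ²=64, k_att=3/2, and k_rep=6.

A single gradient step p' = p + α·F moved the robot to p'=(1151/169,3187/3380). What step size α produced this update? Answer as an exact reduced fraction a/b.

F_att = 3/2·(g−p) = 3/2·(-8,13) = (-12.0000,19.5000)
o1: d²=13 ≤ ρ²=64; F_rep = 6·(3,-2)/13² = (0.1065,-0.0710)
o2: d²=218 > ρ²=64 → inactive
o3: d²=153 > ρ²=64 → inactive
F = F_att + ΣF_rep = (-11.8935,19.4290)
Δp = p'−p = (-1.1893,1.9429); α = Δx/Fx = (-201/169) / (-2010/169) = 1/10
check: Δy/Fy = (6567/3380) / (6567/338) = 1/10 ✓

α = 1/10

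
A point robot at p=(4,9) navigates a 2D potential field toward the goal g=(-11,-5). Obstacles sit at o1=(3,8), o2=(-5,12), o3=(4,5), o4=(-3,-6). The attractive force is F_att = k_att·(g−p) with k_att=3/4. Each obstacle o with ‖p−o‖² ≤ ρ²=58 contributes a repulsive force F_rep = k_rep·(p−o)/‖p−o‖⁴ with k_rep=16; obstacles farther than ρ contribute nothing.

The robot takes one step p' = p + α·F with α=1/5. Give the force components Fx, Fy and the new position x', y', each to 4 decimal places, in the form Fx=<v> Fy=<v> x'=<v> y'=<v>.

Fx=-7.2500 Fy=-6.2500 x'=2.5500 y'=7.7500

F_att = 3/4·(g−p) = 3/4·(-15,-14) = (-11.2500,-10.5000)
o1: d²=2 ≤ ρ²=58; F_rep = 16·(1,1)/2² = (4.0000,4.0000)
o2: d²=90 > ρ²=58 → inactive
o3: d²=16 ≤ ρ²=58; F_rep = 16·(0,4)/16² = (0.0000,0.2500)
o4: d²=274 > ρ²=58 → inactive
F = F_att + ΣF_rep = (-7.2500,-6.2500)
p' = p + 1/5·F = (2.5500,7.7500)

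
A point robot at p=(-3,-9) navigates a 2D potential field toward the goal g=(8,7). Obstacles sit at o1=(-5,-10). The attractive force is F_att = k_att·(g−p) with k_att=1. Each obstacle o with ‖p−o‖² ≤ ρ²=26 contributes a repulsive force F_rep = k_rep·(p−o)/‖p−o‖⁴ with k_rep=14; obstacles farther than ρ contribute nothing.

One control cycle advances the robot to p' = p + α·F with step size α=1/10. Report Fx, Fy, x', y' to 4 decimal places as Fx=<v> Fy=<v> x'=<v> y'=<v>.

Fx=12.1200 Fy=16.5600 x'=-1.7880 y'=-7.3440

F_att = 1·(g−p) = 1·(11,16) = (11.0000,16.0000)
o1: d²=5 ≤ ρ²=26; F_rep = 14·(2,1)/5² = (1.1200,0.5600)
F = F_att + ΣF_rep = (12.1200,16.5600)
p' = p + 1/10·F = (-1.7880,-7.3440)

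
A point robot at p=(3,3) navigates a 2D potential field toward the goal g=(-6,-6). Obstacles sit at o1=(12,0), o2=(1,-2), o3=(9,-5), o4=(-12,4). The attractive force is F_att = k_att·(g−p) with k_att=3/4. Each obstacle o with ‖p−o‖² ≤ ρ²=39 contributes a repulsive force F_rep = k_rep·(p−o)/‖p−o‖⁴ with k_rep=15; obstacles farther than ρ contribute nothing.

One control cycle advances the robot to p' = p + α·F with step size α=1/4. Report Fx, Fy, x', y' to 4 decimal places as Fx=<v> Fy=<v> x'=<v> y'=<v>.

F_att = 3/4·(g−p) = 3/4·(-9,-9) = (-6.7500,-6.7500)
o1: d²=90 > ρ²=39 → inactive
o2: d²=29 ≤ ρ²=39; F_rep = 15·(2,5)/29² = (0.0357,0.0892)
o3: d²=100 > ρ²=39 → inactive
o4: d²=226 > ρ²=39 → inactive
F = F_att + ΣF_rep = (-6.7143,-6.6608)
p' = p + 1/4·F = (1.3214,1.3348)

Fx=-6.7143 Fy=-6.6608 x'=1.3214 y'=1.3348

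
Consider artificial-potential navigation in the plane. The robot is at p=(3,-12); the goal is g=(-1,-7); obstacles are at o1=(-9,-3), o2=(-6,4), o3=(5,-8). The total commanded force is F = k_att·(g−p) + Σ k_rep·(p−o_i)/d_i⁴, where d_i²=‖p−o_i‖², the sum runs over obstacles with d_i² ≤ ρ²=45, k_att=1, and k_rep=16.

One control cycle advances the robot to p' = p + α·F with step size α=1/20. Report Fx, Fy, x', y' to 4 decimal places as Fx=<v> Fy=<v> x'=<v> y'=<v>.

Fx=-4.0800 Fy=4.8400 x'=2.7960 y'=-11.7580

F_att = 1·(g−p) = 1·(-4,5) = (-4.0000,5.0000)
o1: d²=225 > ρ²=45 → inactive
o2: d²=337 > ρ²=45 → inactive
o3: d²=20 ≤ ρ²=45; F_rep = 16·(-2,-4)/20² = (-0.0800,-0.1600)
F = F_att + ΣF_rep = (-4.0800,4.8400)
p' = p + 1/20·F = (2.7960,-11.7580)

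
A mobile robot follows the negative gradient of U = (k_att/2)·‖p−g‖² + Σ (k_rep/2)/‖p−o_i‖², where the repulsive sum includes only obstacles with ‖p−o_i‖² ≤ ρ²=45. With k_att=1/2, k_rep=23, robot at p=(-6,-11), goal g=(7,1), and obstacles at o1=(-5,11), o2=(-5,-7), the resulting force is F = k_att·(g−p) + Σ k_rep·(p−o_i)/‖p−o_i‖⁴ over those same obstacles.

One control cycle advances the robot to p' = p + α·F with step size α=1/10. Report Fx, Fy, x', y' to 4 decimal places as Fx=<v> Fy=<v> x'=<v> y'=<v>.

F_att = 1/2·(g−p) = 1/2·(13,12) = (6.5000,6.0000)
o1: d²=485 > ρ²=45 → inactive
o2: d²=17 ≤ ρ²=45; F_rep = 23·(-1,-4)/17² = (-0.0796,-0.3183)
F = F_att + ΣF_rep = (6.4204,5.6817)
p' = p + 1/10·F = (-5.3580,-10.4318)

Fx=6.4204 Fy=5.6817 x'=-5.3580 y'=-10.4318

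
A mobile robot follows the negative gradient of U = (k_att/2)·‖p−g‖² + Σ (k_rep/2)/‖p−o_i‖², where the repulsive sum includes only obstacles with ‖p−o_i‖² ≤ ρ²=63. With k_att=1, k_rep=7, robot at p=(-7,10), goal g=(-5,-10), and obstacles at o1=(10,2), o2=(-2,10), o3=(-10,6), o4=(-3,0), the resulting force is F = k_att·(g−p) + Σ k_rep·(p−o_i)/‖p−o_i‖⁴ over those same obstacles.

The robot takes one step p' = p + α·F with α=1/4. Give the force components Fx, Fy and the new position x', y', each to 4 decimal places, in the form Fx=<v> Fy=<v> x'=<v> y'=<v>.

Fx=1.9776 Fy=-19.9552 x'=-6.5056 y'=5.0112

F_att = 1·(g−p) = 1·(2,-20) = (2.0000,-20.0000)
o1: d²=353 > ρ²=63 → inactive
o2: d²=25 ≤ ρ²=63; F_rep = 7·(-5,0)/25² = (-0.0560,0.0000)
o3: d²=25 ≤ ρ²=63; F_rep = 7·(3,4)/25² = (0.0336,0.0448)
o4: d²=116 > ρ²=63 → inactive
F = F_att + ΣF_rep = (1.9776,-19.9552)
p' = p + 1/4·F = (-6.5056,5.0112)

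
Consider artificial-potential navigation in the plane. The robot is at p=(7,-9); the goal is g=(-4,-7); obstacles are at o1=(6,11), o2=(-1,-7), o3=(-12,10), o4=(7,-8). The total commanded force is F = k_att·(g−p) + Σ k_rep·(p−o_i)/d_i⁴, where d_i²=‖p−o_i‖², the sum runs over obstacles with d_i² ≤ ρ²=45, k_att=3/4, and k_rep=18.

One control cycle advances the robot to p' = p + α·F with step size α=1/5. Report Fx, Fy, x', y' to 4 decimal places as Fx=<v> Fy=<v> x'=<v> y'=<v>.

Fx=-8.2500 Fy=-16.5000 x'=5.3500 y'=-12.3000

F_att = 3/4·(g−p) = 3/4·(-11,2) = (-8.2500,1.5000)
o1: d²=401 > ρ²=45 → inactive
o2: d²=68 > ρ²=45 → inactive
o3: d²=722 > ρ²=45 → inactive
o4: d²=1 ≤ ρ²=45; F_rep = 18·(0,-1)/1² = (0.0000,-18.0000)
F = F_att + ΣF_rep = (-8.2500,-16.5000)
p' = p + 1/5·F = (5.3500,-12.3000)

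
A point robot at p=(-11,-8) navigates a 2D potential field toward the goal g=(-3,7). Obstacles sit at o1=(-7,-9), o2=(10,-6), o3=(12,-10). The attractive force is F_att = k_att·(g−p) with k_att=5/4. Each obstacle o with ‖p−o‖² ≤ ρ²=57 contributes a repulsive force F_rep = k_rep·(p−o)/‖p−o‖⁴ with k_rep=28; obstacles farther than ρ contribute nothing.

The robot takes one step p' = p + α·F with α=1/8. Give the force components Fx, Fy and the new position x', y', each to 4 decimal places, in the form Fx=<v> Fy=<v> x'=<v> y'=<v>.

F_att = 5/4·(g−p) = 5/4·(8,15) = (10.0000,18.7500)
o1: d²=17 ≤ ρ²=57; F_rep = 28·(-4,1)/17² = (-0.3875,0.0969)
o2: d²=445 > ρ²=57 → inactive
o3: d²=533 > ρ²=57 → inactive
F = F_att + ΣF_rep = (9.6125,18.8469)
p' = p + 1/8·F = (-9.7984,-5.6441)

Fx=9.6125 Fy=18.8469 x'=-9.7984 y'=-5.6441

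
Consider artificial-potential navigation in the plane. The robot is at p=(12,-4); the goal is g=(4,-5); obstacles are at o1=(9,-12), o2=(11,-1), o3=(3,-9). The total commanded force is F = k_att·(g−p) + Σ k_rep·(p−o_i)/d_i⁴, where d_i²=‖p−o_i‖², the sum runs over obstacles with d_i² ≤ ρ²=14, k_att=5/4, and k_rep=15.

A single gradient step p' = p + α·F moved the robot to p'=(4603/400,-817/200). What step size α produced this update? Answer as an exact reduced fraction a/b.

α = 1/20

F_att = 5/4·(g−p) = 5/4·(-8,-1) = (-10.0000,-1.2500)
o1: d²=73 > ρ²=14 → inactive
o2: d²=10 ≤ ρ²=14; F_rep = 15·(1,-3)/10² = (0.1500,-0.4500)
o3: d²=106 > ρ²=14 → inactive
F = F_att + ΣF_rep = (-9.8500,-1.7000)
Δp = p'−p = (-0.4925,-0.0850); α = Δx/Fx = (-197/400) / (-197/20) = 1/20
check: Δy/Fy = (-17/200) / (-17/10) = 1/20 ✓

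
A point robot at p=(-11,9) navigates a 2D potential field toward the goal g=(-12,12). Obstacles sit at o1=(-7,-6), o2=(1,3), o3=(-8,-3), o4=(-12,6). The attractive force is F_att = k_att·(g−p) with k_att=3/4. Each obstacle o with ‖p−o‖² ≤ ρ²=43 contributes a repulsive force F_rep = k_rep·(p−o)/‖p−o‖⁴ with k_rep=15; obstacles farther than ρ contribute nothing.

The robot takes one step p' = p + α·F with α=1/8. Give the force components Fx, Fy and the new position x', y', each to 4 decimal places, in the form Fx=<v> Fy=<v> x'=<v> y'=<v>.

F_att = 3/4·(g−p) = 3/4·(-1,3) = (-0.7500,2.2500)
o1: d²=241 > ρ²=43 → inactive
o2: d²=180 > ρ²=43 → inactive
o3: d²=153 > ρ²=43 → inactive
o4: d²=10 ≤ ρ²=43; F_rep = 15·(1,3)/10² = (0.1500,0.4500)
F = F_att + ΣF_rep = (-0.6000,2.7000)
p' = p + 1/8·F = (-11.0750,9.3375)

Fx=-0.6000 Fy=2.7000 x'=-11.0750 y'=9.3375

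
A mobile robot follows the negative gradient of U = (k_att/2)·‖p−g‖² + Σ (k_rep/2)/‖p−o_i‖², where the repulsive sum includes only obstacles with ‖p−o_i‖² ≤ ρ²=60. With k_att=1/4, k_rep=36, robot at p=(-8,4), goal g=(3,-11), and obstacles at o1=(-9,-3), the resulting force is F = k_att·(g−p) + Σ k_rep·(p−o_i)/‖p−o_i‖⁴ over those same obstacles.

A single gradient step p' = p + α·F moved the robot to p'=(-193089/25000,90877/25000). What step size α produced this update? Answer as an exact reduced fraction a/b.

F_att = 1/4·(g−p) = 1/4·(11,-15) = (2.7500,-3.7500)
o1: d²=50 ≤ ρ²=60; F_rep = 36·(1,7)/50² = (0.0144,0.1008)
F = F_att + ΣF_rep = (2.7644,-3.6492)
Δp = p'−p = (0.2764,-0.3649); α = Δx/Fx = (6911/25000) / (6911/2500) = 1/10
check: Δy/Fy = (-9123/25000) / (-9123/2500) = 1/10 ✓

α = 1/10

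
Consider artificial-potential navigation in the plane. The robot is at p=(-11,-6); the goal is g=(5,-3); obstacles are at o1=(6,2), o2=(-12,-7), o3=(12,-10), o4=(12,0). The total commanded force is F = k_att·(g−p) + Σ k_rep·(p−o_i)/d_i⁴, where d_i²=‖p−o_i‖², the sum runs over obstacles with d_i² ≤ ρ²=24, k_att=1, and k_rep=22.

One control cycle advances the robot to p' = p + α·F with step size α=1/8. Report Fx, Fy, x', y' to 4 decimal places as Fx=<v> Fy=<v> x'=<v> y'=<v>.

F_att = 1·(g−p) = 1·(16,3) = (16.0000,3.0000)
o1: d²=353 > ρ²=24 → inactive
o2: d²=2 ≤ ρ²=24; F_rep = 22·(1,1)/2² = (5.5000,5.5000)
o3: d²=545 > ρ²=24 → inactive
o4: d²=565 > ρ²=24 → inactive
F = F_att + ΣF_rep = (21.5000,8.5000)
p' = p + 1/8·F = (-8.3125,-4.9375)

Fx=21.5000 Fy=8.5000 x'=-8.3125 y'=-4.9375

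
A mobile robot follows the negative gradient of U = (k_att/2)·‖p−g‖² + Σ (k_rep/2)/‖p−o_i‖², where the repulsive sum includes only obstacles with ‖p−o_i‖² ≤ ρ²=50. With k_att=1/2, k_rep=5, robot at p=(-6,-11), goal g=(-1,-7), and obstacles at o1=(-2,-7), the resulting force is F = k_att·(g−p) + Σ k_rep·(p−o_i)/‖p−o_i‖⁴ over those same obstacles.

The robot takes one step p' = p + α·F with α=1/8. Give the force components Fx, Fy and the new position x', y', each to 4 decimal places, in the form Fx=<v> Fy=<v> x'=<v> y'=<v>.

Fx=2.4805 Fy=1.9805 x'=-5.6899 y'=-10.7524

F_att = 1/2·(g−p) = 1/2·(5,4) = (2.5000,2.0000)
o1: d²=32 ≤ ρ²=50; F_rep = 5·(-4,-4)/32² = (-0.0195,-0.0195)
F = F_att + ΣF_rep = (2.4805,1.9805)
p' = p + 1/8·F = (-5.6899,-10.7524)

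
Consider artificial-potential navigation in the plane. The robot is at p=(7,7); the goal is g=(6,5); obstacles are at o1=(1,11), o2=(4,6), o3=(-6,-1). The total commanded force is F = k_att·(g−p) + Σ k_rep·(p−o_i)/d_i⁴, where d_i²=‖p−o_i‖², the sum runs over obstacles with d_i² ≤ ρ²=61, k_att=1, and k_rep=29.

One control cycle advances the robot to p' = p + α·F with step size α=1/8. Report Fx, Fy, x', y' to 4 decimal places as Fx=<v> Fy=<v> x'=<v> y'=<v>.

F_att = 1·(g−p) = 1·(-1,-2) = (-1.0000,-2.0000)
o1: d²=52 ≤ ρ²=61; F_rep = 29·(6,-4)/52² = (0.0643,-0.0429)
o2: d²=10 ≤ ρ²=61; F_rep = 29·(3,1)/10² = (0.8700,0.2900)
o3: d²=233 > ρ²=61 → inactive
F = F_att + ΣF_rep = (-0.0657,-1.7529)
p' = p + 1/8·F = (6.9918,6.7809)

Fx=-0.0657 Fy=-1.7529 x'=6.9918 y'=6.7809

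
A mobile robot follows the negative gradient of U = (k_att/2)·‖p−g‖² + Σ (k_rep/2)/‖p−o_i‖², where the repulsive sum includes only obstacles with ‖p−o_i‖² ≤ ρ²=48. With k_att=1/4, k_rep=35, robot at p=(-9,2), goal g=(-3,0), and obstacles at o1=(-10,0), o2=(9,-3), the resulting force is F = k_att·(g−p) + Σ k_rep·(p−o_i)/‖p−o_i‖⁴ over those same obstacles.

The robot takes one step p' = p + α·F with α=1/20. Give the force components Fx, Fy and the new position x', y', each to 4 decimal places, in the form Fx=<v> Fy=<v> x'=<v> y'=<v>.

F_att = 1/4·(g−p) = 1/4·(6,-2) = (1.5000,-0.5000)
o1: d²=5 ≤ ρ²=48; F_rep = 35·(1,2)/5² = (1.4000,2.8000)
o2: d²=349 > ρ²=48 → inactive
F = F_att + ΣF_rep = (2.9000,2.3000)
p' = p + 1/20·F = (-8.8550,2.1150)

Fx=2.9000 Fy=2.3000 x'=-8.8550 y'=2.1150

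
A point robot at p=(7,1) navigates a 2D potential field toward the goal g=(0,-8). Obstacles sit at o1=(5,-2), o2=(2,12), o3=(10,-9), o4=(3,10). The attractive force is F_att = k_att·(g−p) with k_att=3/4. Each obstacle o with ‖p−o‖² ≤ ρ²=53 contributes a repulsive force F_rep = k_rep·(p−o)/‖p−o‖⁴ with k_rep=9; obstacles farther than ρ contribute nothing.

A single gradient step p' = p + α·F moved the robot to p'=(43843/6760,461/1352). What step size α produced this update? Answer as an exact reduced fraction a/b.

F_att = 3/4·(g−p) = 3/4·(-7,-9) = (-5.2500,-6.7500)
o1: d²=13 ≤ ρ²=53; F_rep = 9·(2,3)/13² = (0.1065,0.1598)
o2: d²=146 > ρ²=53 → inactive
o3: d²=109 > ρ²=53 → inactive
o4: d²=97 > ρ²=53 → inactive
F = F_att + ΣF_rep = (-5.1435,-6.5902)
Δp = p'−p = (-0.5143,-0.6590); α = Δx/Fx = (-3477/6760) / (-3477/676) = 1/10
check: Δy/Fy = (-891/1352) / (-4455/676) = 1/10 ✓

α = 1/10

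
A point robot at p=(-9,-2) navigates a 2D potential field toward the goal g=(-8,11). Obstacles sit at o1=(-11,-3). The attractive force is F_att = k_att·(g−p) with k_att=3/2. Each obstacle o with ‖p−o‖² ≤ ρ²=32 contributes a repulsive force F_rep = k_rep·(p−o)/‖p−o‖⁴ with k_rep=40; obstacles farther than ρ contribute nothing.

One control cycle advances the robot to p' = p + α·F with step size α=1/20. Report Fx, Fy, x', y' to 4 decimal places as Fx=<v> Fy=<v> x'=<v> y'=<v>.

Fx=4.7000 Fy=21.1000 x'=-8.7650 y'=-0.9450

F_att = 3/2·(g−p) = 3/2·(1,13) = (1.5000,19.5000)
o1: d²=5 ≤ ρ²=32; F_rep = 40·(2,1)/5² = (3.2000,1.6000)
F = F_att + ΣF_rep = (4.7000,21.1000)
p' = p + 1/20·F = (-8.7650,-0.9450)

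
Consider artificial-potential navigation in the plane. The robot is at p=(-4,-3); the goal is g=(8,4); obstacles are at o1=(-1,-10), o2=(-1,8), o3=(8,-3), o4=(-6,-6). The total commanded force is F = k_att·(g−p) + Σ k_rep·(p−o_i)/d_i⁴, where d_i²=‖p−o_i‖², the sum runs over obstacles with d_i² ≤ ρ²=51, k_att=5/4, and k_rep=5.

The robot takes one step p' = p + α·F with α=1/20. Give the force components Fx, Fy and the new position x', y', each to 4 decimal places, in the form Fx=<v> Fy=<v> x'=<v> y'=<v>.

Fx=15.0592 Fy=8.8388 x'=-3.2470 y'=-2.5581

F_att = 5/4·(g−p) = 5/4·(12,7) = (15.0000,8.7500)
o1: d²=58 > ρ²=51 → inactive
o2: d²=130 > ρ²=51 → inactive
o3: d²=144 > ρ²=51 → inactive
o4: d²=13 ≤ ρ²=51; F_rep = 5·(2,3)/13² = (0.0592,0.0888)
F = F_att + ΣF_rep = (15.0592,8.8388)
p' = p + 1/20·F = (-3.2470,-2.5581)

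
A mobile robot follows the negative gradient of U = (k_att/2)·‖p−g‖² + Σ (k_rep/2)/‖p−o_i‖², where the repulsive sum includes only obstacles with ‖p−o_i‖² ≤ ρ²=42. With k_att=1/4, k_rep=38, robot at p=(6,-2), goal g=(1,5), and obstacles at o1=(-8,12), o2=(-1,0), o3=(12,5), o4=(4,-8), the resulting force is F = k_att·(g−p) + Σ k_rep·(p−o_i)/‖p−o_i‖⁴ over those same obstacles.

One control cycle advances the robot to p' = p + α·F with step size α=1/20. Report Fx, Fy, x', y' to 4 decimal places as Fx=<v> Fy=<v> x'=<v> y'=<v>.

Fx=-1.2025 Fy=1.8925 x'=5.9399 y'=-1.9054

F_att = 1/4·(g−p) = 1/4·(-5,7) = (-1.2500,1.7500)
o1: d²=392 > ρ²=42 → inactive
o2: d²=53 > ρ²=42 → inactive
o3: d²=85 > ρ²=42 → inactive
o4: d²=40 ≤ ρ²=42; F_rep = 38·(2,6)/40² = (0.0475,0.1425)
F = F_att + ΣF_rep = (-1.2025,1.8925)
p' = p + 1/20·F = (5.9399,-1.9054)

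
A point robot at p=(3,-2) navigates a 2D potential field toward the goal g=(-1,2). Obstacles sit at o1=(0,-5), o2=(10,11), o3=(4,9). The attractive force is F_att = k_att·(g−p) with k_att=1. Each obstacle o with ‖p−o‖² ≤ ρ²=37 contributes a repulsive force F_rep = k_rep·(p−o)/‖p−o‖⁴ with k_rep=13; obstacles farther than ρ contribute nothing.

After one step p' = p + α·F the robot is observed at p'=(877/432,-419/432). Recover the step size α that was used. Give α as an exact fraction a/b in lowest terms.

F_att = 1·(g−p) = 1·(-4,4) = (-4.0000,4.0000)
o1: d²=18 ≤ ρ²=37; F_rep = 13·(3,3)/18² = (0.1204,0.1204)
o2: d²=218 > ρ²=37 → inactive
o3: d²=122 > ρ²=37 → inactive
F = F_att + ΣF_rep = (-3.8796,4.1204)
Δp = p'−p = (-0.9699,1.0301); α = Δx/Fx = (-419/432) / (-419/108) = 1/4
check: Δy/Fy = (445/432) / (445/108) = 1/4 ✓

α = 1/4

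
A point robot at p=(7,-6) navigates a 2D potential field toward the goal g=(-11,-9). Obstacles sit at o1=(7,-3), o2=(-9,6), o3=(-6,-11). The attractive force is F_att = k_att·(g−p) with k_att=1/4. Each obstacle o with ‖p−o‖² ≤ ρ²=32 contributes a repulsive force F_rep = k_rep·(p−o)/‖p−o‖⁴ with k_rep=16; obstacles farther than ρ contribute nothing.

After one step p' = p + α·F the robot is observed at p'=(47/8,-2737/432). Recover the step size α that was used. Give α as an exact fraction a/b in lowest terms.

α = 1/4

F_att = 1/4·(g−p) = 1/4·(-18,-3) = (-4.5000,-0.7500)
o1: d²=9 ≤ ρ²=32; F_rep = 16·(0,-3)/9² = (0.0000,-0.5926)
o2: d²=400 > ρ²=32 → inactive
o3: d²=194 > ρ²=32 → inactive
F = F_att + ΣF_rep = (-4.5000,-1.3426)
Δp = p'−p = (-1.1250,-0.3356); α = Δx/Fx = (-9/8) / (-9/2) = 1/4
check: Δy/Fy = (-145/432) / (-145/108) = 1/4 ✓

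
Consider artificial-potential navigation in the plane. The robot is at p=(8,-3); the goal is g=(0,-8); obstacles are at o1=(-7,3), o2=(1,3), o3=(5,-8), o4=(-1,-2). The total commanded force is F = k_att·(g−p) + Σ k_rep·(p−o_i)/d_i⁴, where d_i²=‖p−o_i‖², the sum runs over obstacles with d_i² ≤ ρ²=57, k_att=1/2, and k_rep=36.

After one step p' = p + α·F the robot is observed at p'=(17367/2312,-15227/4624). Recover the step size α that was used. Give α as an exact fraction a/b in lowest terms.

α = 1/8

F_att = 1/2·(g−p) = 1/2·(-8,-5) = (-4.0000,-2.5000)
o1: d²=261 > ρ²=57 → inactive
o2: d²=85 > ρ²=57 → inactive
o3: d²=34 ≤ ρ²=57; F_rep = 36·(3,5)/34² = (0.0934,0.1557)
o4: d²=82 > ρ²=57 → inactive
F = F_att + ΣF_rep = (-3.9066,-2.3443)
Δp = p'−p = (-0.4883,-0.2930); α = Δx/Fx = (-1129/2312) / (-1129/289) = 1/8
check: Δy/Fy = (-1355/4624) / (-1355/578) = 1/8 ✓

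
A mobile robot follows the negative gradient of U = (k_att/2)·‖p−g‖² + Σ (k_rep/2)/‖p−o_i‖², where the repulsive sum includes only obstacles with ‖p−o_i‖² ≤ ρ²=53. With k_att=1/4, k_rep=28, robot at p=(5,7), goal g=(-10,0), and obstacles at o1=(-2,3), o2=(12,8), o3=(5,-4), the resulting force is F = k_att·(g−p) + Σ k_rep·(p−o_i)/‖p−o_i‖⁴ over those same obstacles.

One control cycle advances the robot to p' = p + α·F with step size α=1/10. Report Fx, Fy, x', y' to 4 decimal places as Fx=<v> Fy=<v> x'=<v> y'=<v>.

Fx=-3.8284 Fy=-1.7612 x'=4.6172 y'=6.8239

F_att = 1/4·(g−p) = 1/4·(-15,-7) = (-3.7500,-1.7500)
o1: d²=65 > ρ²=53 → inactive
o2: d²=50 ≤ ρ²=53; F_rep = 28·(-7,-1)/50² = (-0.0784,-0.0112)
o3: d²=121 > ρ²=53 → inactive
F = F_att + ΣF_rep = (-3.8284,-1.7612)
p' = p + 1/10·F = (4.6172,6.8239)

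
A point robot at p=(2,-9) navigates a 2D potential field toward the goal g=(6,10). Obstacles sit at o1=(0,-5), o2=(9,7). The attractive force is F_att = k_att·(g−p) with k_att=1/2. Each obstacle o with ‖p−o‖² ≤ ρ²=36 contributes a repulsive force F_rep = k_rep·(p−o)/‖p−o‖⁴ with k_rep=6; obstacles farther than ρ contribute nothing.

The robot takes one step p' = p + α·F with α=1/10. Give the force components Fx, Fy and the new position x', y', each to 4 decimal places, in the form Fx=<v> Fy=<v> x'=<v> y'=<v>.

F_att = 1/2·(g−p) = 1/2·(4,19) = (2.0000,9.5000)
o1: d²=20 ≤ ρ²=36; F_rep = 6·(2,-4)/20² = (0.0300,-0.0600)
o2: d²=305 > ρ²=36 → inactive
F = F_att + ΣF_rep = (2.0300,9.4400)
p' = p + 1/10·F = (2.2030,-8.0560)

Fx=2.0300 Fy=9.4400 x'=2.2030 y'=-8.0560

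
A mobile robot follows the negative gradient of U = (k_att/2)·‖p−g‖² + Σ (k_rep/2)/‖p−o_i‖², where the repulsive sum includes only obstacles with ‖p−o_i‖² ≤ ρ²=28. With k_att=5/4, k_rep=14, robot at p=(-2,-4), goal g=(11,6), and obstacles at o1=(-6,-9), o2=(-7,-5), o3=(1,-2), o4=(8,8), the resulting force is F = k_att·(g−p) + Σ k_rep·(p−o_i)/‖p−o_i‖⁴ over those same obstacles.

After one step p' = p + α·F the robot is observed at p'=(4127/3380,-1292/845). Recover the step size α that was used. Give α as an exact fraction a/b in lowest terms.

α = 1/5

F_att = 5/4·(g−p) = 5/4·(13,10) = (16.2500,12.5000)
o1: d²=41 > ρ²=28 → inactive
o2: d²=26 ≤ ρ²=28; F_rep = 14·(5,1)/26² = (0.1036,0.0207)
o3: d²=13 ≤ ρ²=28; F_rep = 14·(-3,-2)/13² = (-0.2485,-0.1657)
o4: d²=244 > ρ²=28 → inactive
F = F_att + ΣF_rep = (16.1050,12.3550)
Δp = p'−p = (3.2210,2.4710); α = Δx/Fx = (10887/3380) / (10887/676) = 1/5
check: Δy/Fy = (2088/845) / (2088/169) = 1/5 ✓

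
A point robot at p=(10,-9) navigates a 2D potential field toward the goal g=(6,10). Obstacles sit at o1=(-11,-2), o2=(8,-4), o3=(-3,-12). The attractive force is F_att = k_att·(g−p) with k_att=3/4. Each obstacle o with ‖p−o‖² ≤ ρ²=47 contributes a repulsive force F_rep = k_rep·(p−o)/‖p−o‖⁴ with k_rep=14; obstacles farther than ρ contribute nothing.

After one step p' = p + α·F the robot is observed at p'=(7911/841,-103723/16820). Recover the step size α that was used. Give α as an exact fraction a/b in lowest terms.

α = 1/5

F_att = 3/4·(g−p) = 3/4·(-4,19) = (-3.0000,14.2500)
o1: d²=490 > ρ²=47 → inactive
o2: d²=29 ≤ ρ²=47; F_rep = 14·(2,-5)/29² = (0.0333,-0.0832)
o3: d²=178 > ρ²=47 → inactive
F = F_att + ΣF_rep = (-2.9667,14.1668)
Δp = p'−p = (-0.5933,2.8334); α = Δx/Fx = (-499/841) / (-2495/841) = 1/5
check: Δy/Fy = (47657/16820) / (47657/3364) = 1/5 ✓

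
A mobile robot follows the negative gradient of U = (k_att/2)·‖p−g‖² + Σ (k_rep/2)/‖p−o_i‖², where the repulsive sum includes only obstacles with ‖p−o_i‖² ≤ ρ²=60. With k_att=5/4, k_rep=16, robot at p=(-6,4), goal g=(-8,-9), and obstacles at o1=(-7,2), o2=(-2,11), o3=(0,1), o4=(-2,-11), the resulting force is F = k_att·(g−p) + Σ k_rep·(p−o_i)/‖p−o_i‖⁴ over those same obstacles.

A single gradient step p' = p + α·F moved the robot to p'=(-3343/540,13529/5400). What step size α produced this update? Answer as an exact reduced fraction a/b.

F_att = 5/4·(g−p) = 5/4·(-2,-13) = (-2.5000,-16.2500)
o1: d²=5 ≤ ρ²=60; F_rep = 16·(1,2)/5² = (0.6400,1.2800)
o2: d²=65 > ρ²=60 → inactive
o3: d²=45 ≤ ρ²=60; F_rep = 16·(-6,3)/45² = (-0.0474,0.0237)
o4: d²=241 > ρ²=60 → inactive
F = F_att + ΣF_rep = (-1.9074,-14.9463)
Δp = p'−p = (-0.1907,-1.4946); α = Δx/Fx = (-103/540) / (-103/54) = 1/10
check: Δy/Fy = (-8071/5400) / (-8071/540) = 1/10 ✓

α = 1/10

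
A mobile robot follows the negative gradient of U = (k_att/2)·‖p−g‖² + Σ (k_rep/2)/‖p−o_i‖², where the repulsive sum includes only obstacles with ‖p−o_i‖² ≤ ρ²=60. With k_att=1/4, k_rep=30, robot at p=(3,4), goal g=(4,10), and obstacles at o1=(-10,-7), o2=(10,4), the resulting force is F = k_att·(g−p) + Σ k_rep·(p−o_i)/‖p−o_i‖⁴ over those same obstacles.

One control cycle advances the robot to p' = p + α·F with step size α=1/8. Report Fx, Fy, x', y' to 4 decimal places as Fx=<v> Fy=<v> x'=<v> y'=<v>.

F_att = 1/4·(g−p) = 1/4·(1,6) = (0.2500,1.5000)
o1: d²=290 > ρ²=60 → inactive
o2: d²=49 ≤ ρ²=60; F_rep = 30·(-7,0)/49² = (-0.0875,0.0000)
F = F_att + ΣF_rep = (0.1625,1.5000)
p' = p + 1/8·F = (3.0203,4.1875)

Fx=0.1625 Fy=1.5000 x'=3.0203 y'=4.1875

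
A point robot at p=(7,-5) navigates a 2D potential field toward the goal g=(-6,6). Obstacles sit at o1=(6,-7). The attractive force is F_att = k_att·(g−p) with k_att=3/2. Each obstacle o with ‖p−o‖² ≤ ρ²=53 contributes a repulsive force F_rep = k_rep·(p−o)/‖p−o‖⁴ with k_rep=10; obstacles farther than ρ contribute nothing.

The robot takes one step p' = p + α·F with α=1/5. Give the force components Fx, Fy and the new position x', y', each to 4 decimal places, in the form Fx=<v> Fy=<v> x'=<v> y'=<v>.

Fx=-19.1000 Fy=17.3000 x'=3.1800 y'=-1.5400

F_att = 3/2·(g−p) = 3/2·(-13,11) = (-19.5000,16.5000)
o1: d²=5 ≤ ρ²=53; F_rep = 10·(1,2)/5² = (0.4000,0.8000)
F = F_att + ΣF_rep = (-19.1000,17.3000)
p' = p + 1/5·F = (3.1800,-1.5400)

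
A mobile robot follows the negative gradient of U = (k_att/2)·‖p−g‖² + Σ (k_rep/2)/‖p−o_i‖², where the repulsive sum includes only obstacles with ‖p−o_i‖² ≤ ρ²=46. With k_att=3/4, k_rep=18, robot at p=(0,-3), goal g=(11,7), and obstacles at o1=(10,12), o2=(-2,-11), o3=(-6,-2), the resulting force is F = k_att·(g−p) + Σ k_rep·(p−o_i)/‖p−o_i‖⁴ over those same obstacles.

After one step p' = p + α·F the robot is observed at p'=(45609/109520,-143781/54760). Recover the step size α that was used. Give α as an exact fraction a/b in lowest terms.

F_att = 3/4·(g−p) = 3/4·(11,10) = (8.2500,7.5000)
o1: d²=325 > ρ²=46 → inactive
o2: d²=68 > ρ²=46 → inactive
o3: d²=37 ≤ ρ²=46; F_rep = 18·(6,-1)/37² = (0.0789,-0.0131)
F = F_att + ΣF_rep = (8.3289,7.4869)
Δp = p'−p = (0.4164,0.3743); α = Δx/Fx = (45609/109520) / (45609/5476) = 1/20
check: Δy/Fy = (20499/54760) / (20499/2738) = 1/20 ✓

α = 1/20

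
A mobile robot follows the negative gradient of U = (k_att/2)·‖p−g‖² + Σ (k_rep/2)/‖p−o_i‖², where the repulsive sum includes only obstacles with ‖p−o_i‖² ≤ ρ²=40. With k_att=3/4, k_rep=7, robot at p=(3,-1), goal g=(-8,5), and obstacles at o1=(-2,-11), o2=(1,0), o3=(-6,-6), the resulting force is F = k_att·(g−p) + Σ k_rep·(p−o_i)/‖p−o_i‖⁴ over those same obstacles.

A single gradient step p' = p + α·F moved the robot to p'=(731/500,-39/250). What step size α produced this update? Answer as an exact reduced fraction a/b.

α = 1/5

F_att = 3/4·(g−p) = 3/4·(-11,6) = (-8.2500,4.5000)
o1: d²=125 > ρ²=40 → inactive
o2: d²=5 ≤ ρ²=40; F_rep = 7·(2,-1)/5² = (0.5600,-0.2800)
o3: d²=106 > ρ²=40 → inactive
F = F_att + ΣF_rep = (-7.6900,4.2200)
Δp = p'−p = (-1.5380,0.8440); α = Δx/Fx = (-769/500) / (-769/100) = 1/5
check: Δy/Fy = (211/250) / (211/50) = 1/5 ✓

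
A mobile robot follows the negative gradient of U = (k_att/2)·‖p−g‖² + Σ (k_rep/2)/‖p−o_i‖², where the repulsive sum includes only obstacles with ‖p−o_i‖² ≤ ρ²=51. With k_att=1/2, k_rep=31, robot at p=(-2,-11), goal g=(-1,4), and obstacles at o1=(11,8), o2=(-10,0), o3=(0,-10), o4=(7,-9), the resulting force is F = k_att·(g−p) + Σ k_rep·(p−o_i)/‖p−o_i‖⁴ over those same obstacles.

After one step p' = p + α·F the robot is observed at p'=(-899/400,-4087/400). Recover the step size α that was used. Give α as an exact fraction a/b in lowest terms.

F_att = 1/2·(g−p) = 1/2·(1,15) = (0.5000,7.5000)
o1: d²=530 > ρ²=51 → inactive
o2: d²=185 > ρ²=51 → inactive
o3: d²=5 ≤ ρ²=51; F_rep = 31·(-2,-1)/5² = (-2.4800,-1.2400)
o4: d²=85 > ρ²=51 → inactive
F = F_att + ΣF_rep = (-1.9800,6.2600)
Δp = p'−p = (-0.2475,0.7825); α = Δx/Fx = (-99/400) / (-99/50) = 1/8
check: Δy/Fy = (313/400) / (313/50) = 1/8 ✓

α = 1/8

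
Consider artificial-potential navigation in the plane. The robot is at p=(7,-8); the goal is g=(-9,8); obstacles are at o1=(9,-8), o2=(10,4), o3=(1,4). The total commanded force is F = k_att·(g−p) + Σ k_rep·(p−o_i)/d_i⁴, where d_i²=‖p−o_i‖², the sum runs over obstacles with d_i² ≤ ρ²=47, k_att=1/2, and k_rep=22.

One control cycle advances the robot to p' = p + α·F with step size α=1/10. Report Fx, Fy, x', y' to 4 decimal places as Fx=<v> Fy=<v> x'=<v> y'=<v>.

F_att = 1/2·(g−p) = 1/2·(-16,16) = (-8.0000,8.0000)
o1: d²=4 ≤ ρ²=47; F_rep = 22·(-2,0)/4² = (-2.7500,0.0000)
o2: d²=153 > ρ²=47 → inactive
o3: d²=180 > ρ²=47 → inactive
F = F_att + ΣF_rep = (-10.7500,8.0000)
p' = p + 1/10·F = (5.9250,-7.2000)

Fx=-10.7500 Fy=8.0000 x'=5.9250 y'=-7.2000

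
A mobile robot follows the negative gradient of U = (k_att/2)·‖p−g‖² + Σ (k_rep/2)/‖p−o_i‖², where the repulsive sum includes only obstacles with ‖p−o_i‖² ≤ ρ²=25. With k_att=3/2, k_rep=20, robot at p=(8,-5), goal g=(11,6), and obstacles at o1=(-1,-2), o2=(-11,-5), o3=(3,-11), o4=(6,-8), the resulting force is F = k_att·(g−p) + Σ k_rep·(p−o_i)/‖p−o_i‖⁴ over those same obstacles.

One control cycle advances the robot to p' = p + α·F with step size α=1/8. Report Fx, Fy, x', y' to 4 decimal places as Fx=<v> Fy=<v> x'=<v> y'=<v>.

Fx=4.7367 Fy=16.8550 x'=8.5921 y'=-2.8931

F_att = 3/2·(g−p) = 3/2·(3,11) = (4.5000,16.5000)
o1: d²=90 > ρ²=25 → inactive
o2: d²=361 > ρ²=25 → inactive
o3: d²=61 > ρ²=25 → inactive
o4: d²=13 ≤ ρ²=25; F_rep = 20·(2,3)/13² = (0.2367,0.3550)
F = F_att + ΣF_rep = (4.7367,16.8550)
p' = p + 1/8·F = (8.5921,-2.8931)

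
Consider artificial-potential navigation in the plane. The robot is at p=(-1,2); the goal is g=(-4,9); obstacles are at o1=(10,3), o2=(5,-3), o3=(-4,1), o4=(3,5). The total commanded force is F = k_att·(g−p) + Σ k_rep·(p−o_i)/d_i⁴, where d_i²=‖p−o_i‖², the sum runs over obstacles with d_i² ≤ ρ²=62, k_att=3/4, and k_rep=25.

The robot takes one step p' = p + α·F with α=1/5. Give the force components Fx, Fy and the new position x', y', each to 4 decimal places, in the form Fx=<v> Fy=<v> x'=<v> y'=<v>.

F_att = 3/4·(g−p) = 3/4·(-3,7) = (-2.2500,5.2500)
o1: d²=122 > ρ²=62 → inactive
o2: d²=61 ≤ ρ²=62; F_rep = 25·(-6,5)/61² = (-0.0403,0.0336)
o3: d²=10 ≤ ρ²=62; F_rep = 25·(3,1)/10² = (0.7500,0.2500)
o4: d²=25 ≤ ρ²=62; F_rep = 25·(-4,-3)/25² = (-0.1600,-0.1200)
F = F_att + ΣF_rep = (-1.7003,5.4136)
p' = p + 1/5·F = (-1.3401,3.0827)

Fx=-1.7003 Fy=5.4136 x'=-1.3401 y'=3.0827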